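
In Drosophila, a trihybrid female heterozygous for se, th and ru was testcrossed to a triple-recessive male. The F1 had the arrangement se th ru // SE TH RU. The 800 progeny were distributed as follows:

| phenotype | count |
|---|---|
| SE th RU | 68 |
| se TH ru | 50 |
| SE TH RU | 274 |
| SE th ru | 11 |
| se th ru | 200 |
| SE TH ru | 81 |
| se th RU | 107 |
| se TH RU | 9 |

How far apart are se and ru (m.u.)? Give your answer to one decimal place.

The two rarest classes, SE th ru and se TH RU, are the double crossovers. Comparing them with the parentals, only the se allele has switched, so se is the middle locus and the order is ru – se – th.
Crossovers in the ru–se interval produce the single-crossover classes se th RU and SE TH ru (107 + 81 = 188) plus the double crossovers (20).
RF(ru–se) = (188 + 20) / 800 = 208/800 = 0.2600 → 26.0 m.u.

26.0 m.u.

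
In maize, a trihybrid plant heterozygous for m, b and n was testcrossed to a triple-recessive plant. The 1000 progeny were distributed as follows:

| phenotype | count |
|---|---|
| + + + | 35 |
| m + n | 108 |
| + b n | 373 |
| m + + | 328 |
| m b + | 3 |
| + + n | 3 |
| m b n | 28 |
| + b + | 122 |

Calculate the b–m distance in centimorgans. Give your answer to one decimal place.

6.9 centimorgans

The two most frequent reciprocal classes, + b n and m + +, are the parental types, so the F1 was + b n / m + +.
The two rarest classes, + + n and m b +, are the double crossovers. Comparing them with the parentals, only the b allele has switched, so b is the middle locus and the order is n – b – m.
Crossovers in the b–m interval produce the single-crossover classes m b n and + + + (28 + 35 = 63) plus the double crossovers (6).
RF(b–m) = (63 + 6) / 1000 = 69/1000 = 0.0690 → 6.9 centimorgans.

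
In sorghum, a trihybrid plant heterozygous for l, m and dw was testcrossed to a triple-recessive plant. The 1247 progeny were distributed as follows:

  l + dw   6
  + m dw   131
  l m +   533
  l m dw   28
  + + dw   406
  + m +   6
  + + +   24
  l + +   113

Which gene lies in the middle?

l

The two most frequent reciprocal classes, l m + and + + dw, are the parental types, so the F1 was l m + / + + dw.
The two rarest classes, + m + and l + dw, are the double crossovers. Comparing them with the parentals, only the l allele has switched, so l is the middle locus and the order is m – l – dw.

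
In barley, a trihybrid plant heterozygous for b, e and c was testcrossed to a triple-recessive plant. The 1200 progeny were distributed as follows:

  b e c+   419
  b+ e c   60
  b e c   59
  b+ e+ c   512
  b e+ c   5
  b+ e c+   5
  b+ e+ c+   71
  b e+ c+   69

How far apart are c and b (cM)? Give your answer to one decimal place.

The two most frequent reciprocal classes, b e c+ and b+ e+ c, are the parental types, so the F1 was b e c+ / b+ e+ c.
The two rarest classes, b+ e c+ and b e+ c, are the double crossovers. Comparing them with the parentals, only the b allele has switched, so b is the middle locus and the order is c – b – e.
Crossovers in the c–b interval produce the single-crossover classes b e c and b+ e+ c+ (59 + 71 = 130) plus the double crossovers (10).
RF(c–b) = (130 + 10) / 1200 = 140/1200 = 0.1167 → 11.7 cM.

11.7 cM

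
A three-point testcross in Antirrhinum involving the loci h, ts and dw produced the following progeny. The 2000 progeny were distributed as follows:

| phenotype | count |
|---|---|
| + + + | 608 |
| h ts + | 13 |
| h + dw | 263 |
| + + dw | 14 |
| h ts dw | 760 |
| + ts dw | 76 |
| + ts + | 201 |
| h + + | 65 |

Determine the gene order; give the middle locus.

The two most frequent reciprocal classes, + + + and h ts dw, are the parental types, so the F1 was + + + / h ts dw.
The two rarest classes, + + dw and h ts +, are the double crossovers. Comparing them with the parentals, only the dw allele has switched, so dw is the middle locus and the order is ts – dw – h.

dw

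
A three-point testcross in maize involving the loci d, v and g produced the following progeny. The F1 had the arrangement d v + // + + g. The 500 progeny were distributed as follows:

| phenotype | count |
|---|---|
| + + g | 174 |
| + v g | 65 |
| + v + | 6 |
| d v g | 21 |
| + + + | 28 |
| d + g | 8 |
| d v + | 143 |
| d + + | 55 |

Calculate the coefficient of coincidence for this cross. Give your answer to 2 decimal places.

0.83

The two rarest classes, + v + and d + g, are the double crossovers. Comparing them with the parentals, only the d allele has switched, so d is the middle locus and the order is v – d – g.
v–d: (120 + 14)/500 = 0.2680; d–g: (49 + 14)/500 = 0.1260.
Expected DCO frequency = 0.2680 × 0.1260 ≈ 0.03377; observed = 14/500 ≈ 0.02800.
Coefficient of coincidence = 0.02800/0.03377 ≈ 0.83.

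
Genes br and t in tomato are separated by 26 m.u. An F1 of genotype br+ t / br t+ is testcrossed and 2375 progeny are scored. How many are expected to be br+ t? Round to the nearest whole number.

A map distance of 26 m.u. corresponds to a recombination frequency of 0.260.
The F1 is br+ t / br t+, so br+ t is a parental gamete class with expected frequency (1 − r)/2 = 0.740/2 = 0.3700.
Expected number = 0.3700 × 2375 = 878.75 ≈ 879.

879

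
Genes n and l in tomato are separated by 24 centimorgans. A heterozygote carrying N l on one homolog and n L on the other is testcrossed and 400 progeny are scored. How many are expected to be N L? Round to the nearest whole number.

A map distance of 24 centimorgans corresponds to a recombination frequency of 0.240.
The F1 is N l / n L, so N L is a recombinant gamete class with expected frequency r/2 = 0.240/2 = 0.1200.
Expected number = 0.1200 × 400 = 48.00 ≈ 48.

48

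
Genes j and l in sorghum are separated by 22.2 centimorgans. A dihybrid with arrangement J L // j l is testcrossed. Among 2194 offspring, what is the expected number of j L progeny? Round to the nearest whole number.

A map distance of 22.2 centimorgans corresponds to a recombination frequency of 0.222.
The F1 is J L / j l, so j L is a recombinant gamete class with expected frequency r/2 = 0.222/2 = 0.1110.
Expected number = 0.1110 × 2194 = 243.53 ≈ 244.

244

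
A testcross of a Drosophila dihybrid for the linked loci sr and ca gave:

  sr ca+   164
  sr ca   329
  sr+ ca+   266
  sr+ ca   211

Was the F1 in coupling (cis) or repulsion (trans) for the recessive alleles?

The two most frequent classes are sr+ ca+ (266) and sr ca (329); these are the parental (non-recombinant) types.
So the F1 carried sr+ ca+ on one chromosome and sr ca on the other — the recessive alleles are on the same chromosome (cis / coupling).

cis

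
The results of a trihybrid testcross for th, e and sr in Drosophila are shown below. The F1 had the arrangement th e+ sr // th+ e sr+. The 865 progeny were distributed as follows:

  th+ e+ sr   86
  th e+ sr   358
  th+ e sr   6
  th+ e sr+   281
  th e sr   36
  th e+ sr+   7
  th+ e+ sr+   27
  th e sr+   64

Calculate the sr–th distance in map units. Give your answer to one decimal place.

The two rarest classes, th e+ sr+ and th+ e sr, are the double crossovers. Comparing them with the parentals, only the sr allele has switched, so sr is the middle locus and the order is th – sr – e.
Crossovers in the th–sr interval produce the single-crossover classes th+ e+ sr and th e sr+ (86 + 64 = 150) plus the double crossovers (13).
RF(th–sr) = (150 + 13) / 865 = 163/865 = 0.1884 → 18.8 map units.

18.8 map units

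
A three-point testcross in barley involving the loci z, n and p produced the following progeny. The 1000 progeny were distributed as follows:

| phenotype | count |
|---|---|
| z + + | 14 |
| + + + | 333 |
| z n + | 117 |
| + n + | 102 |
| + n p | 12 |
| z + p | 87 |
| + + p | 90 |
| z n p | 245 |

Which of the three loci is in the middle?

The two most frequent reciprocal classes, z n p and + + +, are the parental types, so the F1 was z n p / + + +.
The two rarest classes, + n p and z + +, are the double crossovers. Comparing them with the parentals, only the z allele has switched, so z is the middle locus and the order is n – z – p.

z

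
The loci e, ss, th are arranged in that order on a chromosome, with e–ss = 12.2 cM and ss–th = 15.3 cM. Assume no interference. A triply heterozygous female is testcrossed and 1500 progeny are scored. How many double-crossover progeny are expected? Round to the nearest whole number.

Map distances give recombination frequencies of 0.122 and 0.153 for the two intervals.
With no interference, expected double-crossover frequency = 0.122 × 0.153 = 0.01867.
Expected number = 0.01867 × 1500 = 28.00 ≈ 28.

28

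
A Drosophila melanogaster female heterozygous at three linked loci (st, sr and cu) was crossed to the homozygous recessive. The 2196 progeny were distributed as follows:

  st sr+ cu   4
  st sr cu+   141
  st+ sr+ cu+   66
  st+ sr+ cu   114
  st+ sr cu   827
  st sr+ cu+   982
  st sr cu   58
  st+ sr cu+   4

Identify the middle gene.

The two most frequent reciprocal classes, st sr+ cu+ and st+ sr cu, are the parental types, so the F1 was st sr+ cu+ / st+ sr cu.
The two rarest classes, st sr+ cu and st+ sr cu+, are the double crossovers. Comparing them with the parentals, only the cu allele has switched, so cu is the middle locus and the order is sr – cu – st.

cu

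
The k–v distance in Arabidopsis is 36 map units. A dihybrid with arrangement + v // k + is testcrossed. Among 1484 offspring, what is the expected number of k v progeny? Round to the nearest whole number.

267

A map distance of 36 map units corresponds to a recombination frequency of 0.360.
The F1 is + v / k +, so k v is a recombinant gamete class with expected frequency r/2 = 0.360/2 = 0.1800.
Expected number = 0.1800 × 1484 = 267.12 ≈ 267.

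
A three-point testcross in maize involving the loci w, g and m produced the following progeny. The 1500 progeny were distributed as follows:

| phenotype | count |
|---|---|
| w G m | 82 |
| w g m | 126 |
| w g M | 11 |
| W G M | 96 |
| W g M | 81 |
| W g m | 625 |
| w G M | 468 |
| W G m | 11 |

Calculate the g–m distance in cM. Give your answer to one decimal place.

The two most frequent reciprocal classes, w G M and W g m, are the parental types, so the F1 was w G M / W g m.
The two rarest classes, w g M and W G m, are the double crossovers. Comparing them with the parentals, only the g allele has switched, so g is the middle locus and the order is w – g – m.
Crossovers in the g–m interval produce the single-crossover classes w G m and W g M (82 + 81 = 163) plus the double crossovers (22).
RF(g–m) = (163 + 22) / 1500 = 185/1500 = 0.1233 → 12.3 cM.

12.3 cM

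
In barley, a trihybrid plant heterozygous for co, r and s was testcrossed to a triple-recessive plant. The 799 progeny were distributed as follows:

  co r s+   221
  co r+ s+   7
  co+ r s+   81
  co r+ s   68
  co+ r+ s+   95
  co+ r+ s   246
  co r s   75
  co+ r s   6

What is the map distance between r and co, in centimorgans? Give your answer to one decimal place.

20.3 centimorgans

The two most frequent reciprocal classes, co+ r+ s and co r s+, are the parental types, so the F1 was co+ r+ s / co r s+.
The two rarest classes, co+ r s and co r+ s+, are the double crossovers. Comparing them with the parentals, only the r allele has switched, so r is the middle locus and the order is co – r – s.
Crossovers in the co–r interval produce the single-crossover classes co r+ s and co+ r s+ (68 + 81 = 149) plus the double crossovers (13).
RF(co–r) = (149 + 13) / 799 = 162/799 = 0.2028 → 20.3 centimorgans.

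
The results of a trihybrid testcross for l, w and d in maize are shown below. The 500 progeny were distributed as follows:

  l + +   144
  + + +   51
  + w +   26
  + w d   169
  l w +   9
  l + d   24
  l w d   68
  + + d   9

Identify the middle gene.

The two most frequent reciprocal classes, l + + and + w d, are the parental types, so the F1 was l + + / + w d.
The two rarest classes, l w + and + + d, are the double crossovers. Comparing them with the parentals, only the w allele has switched, so w is the middle locus and the order is d – w – l.

w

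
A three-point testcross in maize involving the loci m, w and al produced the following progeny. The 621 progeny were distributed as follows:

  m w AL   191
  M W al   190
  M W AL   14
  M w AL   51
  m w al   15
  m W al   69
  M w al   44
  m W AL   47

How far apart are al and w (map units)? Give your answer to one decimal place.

19.3 map units

The two most frequent reciprocal classes, m w AL and M W al, are the parental types, so the F1 was m w AL / M W al.
The two rarest classes, m w al and M W AL, are the double crossovers. Comparing them with the parentals, only the al allele has switched, so al is the middle locus and the order is m – al – w.
Crossovers in the al–w interval produce the single-crossover classes m W AL and M w al (47 + 44 = 91) plus the double crossovers (29).
RF(al–w) = (91 + 29) / 621 = 120/621 = 0.1932 → 19.3 map units.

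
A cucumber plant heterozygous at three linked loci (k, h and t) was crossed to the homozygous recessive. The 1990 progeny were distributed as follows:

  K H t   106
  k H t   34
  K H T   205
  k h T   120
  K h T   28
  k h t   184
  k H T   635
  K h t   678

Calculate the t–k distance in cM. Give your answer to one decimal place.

22.7 cM

The two most frequent reciprocal classes, K h t and k H T, are the parental types, so the F1 was K h t / k H T.
The two rarest classes, K h T and k H t, are the double crossovers. Comparing them with the parentals, only the t allele has switched, so t is the middle locus and the order is k – t – h.
Crossovers in the k–t interval produce the single-crossover classes k h t and K H T (184 + 205 = 389) plus the double crossovers (62).
RF(k–t) = (389 + 62) / 1990 = 451/1990 = 0.2266 → 22.7 cM.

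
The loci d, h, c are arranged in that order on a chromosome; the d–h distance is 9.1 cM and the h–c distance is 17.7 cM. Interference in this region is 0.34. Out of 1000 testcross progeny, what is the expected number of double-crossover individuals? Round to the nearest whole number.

11

Map distances give recombination frequencies of 0.091 and 0.177 for the two intervals.
With interference 0.34 (so coincidence = 0.66), expected double-crossover frequency = 0.091 × 0.177 × 0.66 = 0.01063.
Expected number = 0.01063 × 1000 = 10.63 ≈ 11.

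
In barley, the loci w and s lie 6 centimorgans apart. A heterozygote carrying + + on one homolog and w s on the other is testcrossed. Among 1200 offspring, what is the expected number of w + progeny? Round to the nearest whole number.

36

A map distance of 6 centimorgans corresponds to a recombination frequency of 0.060.
The F1 is + + / w s, so w + is a recombinant gamete class with expected frequency r/2 = 0.060/2 = 0.0300.
Expected number = 0.0300 × 1200 = 36.00 ≈ 36.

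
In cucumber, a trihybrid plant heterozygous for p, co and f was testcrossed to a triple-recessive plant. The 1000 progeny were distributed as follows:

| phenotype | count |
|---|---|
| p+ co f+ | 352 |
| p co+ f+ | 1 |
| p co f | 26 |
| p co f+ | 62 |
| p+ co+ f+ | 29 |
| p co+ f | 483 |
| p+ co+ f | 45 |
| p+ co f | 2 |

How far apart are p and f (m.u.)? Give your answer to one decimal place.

The two most frequent reciprocal classes, p+ co f+ and p co+ f, are the parental types, so the F1 was p+ co f+ / p co+ f.
The two rarest classes, p+ co f and p co+ f+, are the double crossovers. Comparing them with the parentals, only the f allele has switched, so f is the middle locus and the order is p – f – co.
Crossovers in the p–f interval produce the single-crossover classes p co f+ and p+ co+ f (62 + 45 = 107) plus the double crossovers (3).
RF(p–f) = (107 + 3) / 1000 = 110/1000 = 0.1100 → 11.0 m.u.

11.0 m.u.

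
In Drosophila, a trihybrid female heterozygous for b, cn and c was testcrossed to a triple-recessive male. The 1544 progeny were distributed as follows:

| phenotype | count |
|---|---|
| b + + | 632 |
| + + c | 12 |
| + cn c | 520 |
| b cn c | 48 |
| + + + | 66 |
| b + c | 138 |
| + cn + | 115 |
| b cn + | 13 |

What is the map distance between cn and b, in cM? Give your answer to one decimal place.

9.0 cM

The two most frequent reciprocal classes, b + + and + cn c, are the parental types, so the F1 was b + + / + cn c.
The two rarest classes, b cn + and + + c, are the double crossovers. Comparing them with the parentals, only the cn allele has switched, so cn is the middle locus and the order is c – cn – b.
Crossovers in the cn–b interval produce the single-crossover classes + + + and b cn c (66 + 48 = 114) plus the double crossovers (25).
RF(cn–b) = (114 + 25) / 1544 = 139/1544 = 0.0900 → 9.0 cM.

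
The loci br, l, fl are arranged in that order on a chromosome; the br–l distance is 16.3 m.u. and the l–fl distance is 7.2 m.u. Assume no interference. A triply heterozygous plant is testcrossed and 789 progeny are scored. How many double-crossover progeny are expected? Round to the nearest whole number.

9

Map distances give recombination frequencies of 0.163 and 0.072 for the two intervals.
With no interference, expected double-crossover frequency = 0.163 × 0.072 = 0.01174.
Expected number = 0.01174 × 789 = 9.26 ≈ 9.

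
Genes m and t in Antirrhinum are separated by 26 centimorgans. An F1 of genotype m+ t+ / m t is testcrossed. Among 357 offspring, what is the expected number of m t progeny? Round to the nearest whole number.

132

A map distance of 26 centimorgans corresponds to a recombination frequency of 0.260.
The F1 is m+ t+ / m t, so m t is a parental gamete class with expected frequency (1 − r)/2 = 0.740/2 = 0.3700.
Expected number = 0.3700 × 357 = 132.09 ≈ 132.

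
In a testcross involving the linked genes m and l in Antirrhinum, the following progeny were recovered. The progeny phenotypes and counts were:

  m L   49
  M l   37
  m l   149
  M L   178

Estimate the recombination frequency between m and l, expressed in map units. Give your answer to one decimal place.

20.8 map units

The two most frequent classes, M L (178) and m l (149), are the parental types, so the F1 was M L / m l.
The recombinant classes are M l and m L: 37 + 49 = 86.
Recombination frequency = 86/413 = 0.2082 ≈ 20.8%, i.e. 20.8 map units.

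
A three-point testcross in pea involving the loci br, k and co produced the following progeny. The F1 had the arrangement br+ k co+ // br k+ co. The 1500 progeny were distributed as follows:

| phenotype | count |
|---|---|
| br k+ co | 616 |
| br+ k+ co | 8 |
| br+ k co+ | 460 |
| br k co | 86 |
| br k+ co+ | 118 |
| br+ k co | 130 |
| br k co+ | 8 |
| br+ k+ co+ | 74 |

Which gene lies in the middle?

The two rarest classes, br k co+ and br+ k+ co, are the double crossovers. Comparing them with the parentals, only the br allele has switched, so br is the middle locus and the order is co – br – k.

br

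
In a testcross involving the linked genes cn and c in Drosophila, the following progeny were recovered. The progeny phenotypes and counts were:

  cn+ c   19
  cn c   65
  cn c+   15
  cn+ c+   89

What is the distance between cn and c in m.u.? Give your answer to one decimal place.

The two most frequent classes, cn+ c+ (89) and cn c (65), are the parental types, so the F1 was cn+ c+ / cn c.
The recombinant classes are cn+ c and cn c+: 19 + 15 = 34.
Recombination frequency = 34/188 = 0.1809 ≈ 18.1%, i.e. 18.1 m.u.

18.1 m.u.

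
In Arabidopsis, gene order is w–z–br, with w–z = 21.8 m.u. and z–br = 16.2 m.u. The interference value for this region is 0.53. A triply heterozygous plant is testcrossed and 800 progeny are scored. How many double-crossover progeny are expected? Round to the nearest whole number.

13

Map distances give recombination frequencies of 0.218 and 0.162 for the two intervals.
With interference 0.53 (so coincidence = 0.47), expected double-crossover frequency = 0.218 × 0.162 × 0.47 = 0.01660.
Expected number = 0.01660 × 800 = 13.28 ≈ 13.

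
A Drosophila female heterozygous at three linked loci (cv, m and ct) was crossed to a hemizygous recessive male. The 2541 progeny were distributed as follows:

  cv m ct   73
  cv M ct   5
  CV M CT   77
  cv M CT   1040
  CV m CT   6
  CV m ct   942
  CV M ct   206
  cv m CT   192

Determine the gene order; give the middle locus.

The two most frequent reciprocal classes, cv M CT and CV m ct, are the parental types, so the F1 was cv M CT / CV m ct.
The two rarest classes, cv M ct and CV m CT, are the double crossovers. Comparing them with the parentals, only the ct allele has switched, so ct is the middle locus and the order is cv – ct – m.

ct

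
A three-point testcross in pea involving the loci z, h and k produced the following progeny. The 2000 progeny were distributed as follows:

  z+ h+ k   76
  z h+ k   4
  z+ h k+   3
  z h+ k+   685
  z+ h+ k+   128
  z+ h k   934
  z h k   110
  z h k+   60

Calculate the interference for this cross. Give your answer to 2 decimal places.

The two most frequent reciprocal classes, z+ h k and z h+ k+, are the parental types, so the F1 was z+ h k / z h+ k+.
The two rarest classes, z+ h k+ and z h+ k, are the double crossovers. Comparing them with the parentals, only the k allele has switched, so k is the middle locus and the order is z – k – h.
z–k: (238 + 7)/2000 = 0.1225; k–h: (136 + 7)/2000 = 0.0715.
Expected DCO frequency = 0.1225 × 0.0715 ≈ 0.00876; observed = 7/2000 ≈ 0.00350.
Coefficient of coincidence = 0.00350/0.00876 ≈ 0.40; interference = 1 − 0.40 = 0.60.

0.60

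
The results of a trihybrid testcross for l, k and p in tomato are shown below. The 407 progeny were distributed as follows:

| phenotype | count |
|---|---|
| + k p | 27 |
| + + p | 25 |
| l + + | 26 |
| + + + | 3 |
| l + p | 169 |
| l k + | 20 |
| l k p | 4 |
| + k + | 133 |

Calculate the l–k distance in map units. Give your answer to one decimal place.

12.8 map units

The two most frequent reciprocal classes, l + p and + k +, are the parental types, so the F1 was l + p / + k +.
The two rarest classes, l k p and + + +, are the double crossovers. Comparing them with the parentals, only the k allele has switched, so k is the middle locus and the order is l – k – p.
Crossovers in the l–k interval produce the single-crossover classes + + p and l k + (25 + 20 = 45) plus the double crossovers (7).
RF(l–k) = (45 + 7) / 407 = 52/407 = 0.1278 → 12.8 map units.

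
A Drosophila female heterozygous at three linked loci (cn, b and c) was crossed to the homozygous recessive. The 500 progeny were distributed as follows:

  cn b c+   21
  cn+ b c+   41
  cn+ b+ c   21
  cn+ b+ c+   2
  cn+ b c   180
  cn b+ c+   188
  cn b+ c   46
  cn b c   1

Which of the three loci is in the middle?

The two most frequent reciprocal classes, cn+ b c and cn b+ c+, are the parental types, so the F1 was cn+ b c / cn b+ c+.
The two rarest classes, cn b c and cn+ b+ c+, are the double crossovers. Comparing them with the parentals, only the cn allele has switched, so cn is the middle locus and the order is b – cn – c.

cn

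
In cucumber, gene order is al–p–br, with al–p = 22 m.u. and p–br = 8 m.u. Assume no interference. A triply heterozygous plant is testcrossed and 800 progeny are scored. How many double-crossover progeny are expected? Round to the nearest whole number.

Map distances give recombination frequencies of 0.220 and 0.080 for the two intervals.
With no interference, expected double-crossover frequency = 0.220 × 0.080 = 0.01760.
Expected number = 0.01760 × 800 = 14.08 ≈ 14.

14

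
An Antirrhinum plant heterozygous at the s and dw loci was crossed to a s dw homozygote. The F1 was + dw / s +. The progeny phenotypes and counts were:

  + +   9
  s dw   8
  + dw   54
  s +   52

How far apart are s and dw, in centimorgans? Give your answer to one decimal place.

The recombinant classes are + + and s dw: 9 + 8 = 17.
Recombination frequency = 17/123 = 0.1382 ≈ 13.8%, i.e. 13.8 centimorgans.

13.8 centimorgans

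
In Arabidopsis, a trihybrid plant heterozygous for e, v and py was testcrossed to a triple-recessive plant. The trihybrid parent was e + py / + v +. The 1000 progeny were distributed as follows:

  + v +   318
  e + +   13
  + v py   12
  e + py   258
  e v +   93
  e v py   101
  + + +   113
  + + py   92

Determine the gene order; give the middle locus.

py

The two rarest classes, e + + and + v py, are the double crossovers. Comparing them with the parentals, only the py allele has switched, so py is the middle locus and the order is e – py – v.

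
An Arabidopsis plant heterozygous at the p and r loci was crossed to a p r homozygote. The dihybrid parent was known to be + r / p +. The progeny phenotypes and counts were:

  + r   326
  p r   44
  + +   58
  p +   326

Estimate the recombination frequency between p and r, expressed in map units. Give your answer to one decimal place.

The recombinant classes are + + and p r: 58 + 44 = 102.
Recombination frequency = 102/754 = 0.1353 ≈ 13.5%, i.e. 13.5 map units.

13.5 map units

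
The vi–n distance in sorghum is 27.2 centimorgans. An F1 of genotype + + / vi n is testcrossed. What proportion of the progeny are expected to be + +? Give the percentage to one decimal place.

36.4%

A map distance of 27.2 centimorgans corresponds to a recombination frequency of 0.272.
The F1 is + + / vi n, so + + is a parental gamete class with expected frequency (1 − r)/2 = 0.728/2 = 0.3640.
That is 0.3640 = 36.4% of the progeny.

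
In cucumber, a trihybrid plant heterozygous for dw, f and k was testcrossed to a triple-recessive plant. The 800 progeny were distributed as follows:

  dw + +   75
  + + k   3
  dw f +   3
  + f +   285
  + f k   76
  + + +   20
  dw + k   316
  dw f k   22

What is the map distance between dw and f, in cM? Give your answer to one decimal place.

The two most frequent reciprocal classes, dw + k and + f +, are the parental types, so the F1 was dw + k / + f +.
The two rarest classes, + + k and dw f +, are the double crossovers. Comparing them with the parentals, only the dw allele has switched, so dw is the middle locus and the order is k – dw – f.
Crossovers in the dw–f interval produce the single-crossover classes dw f k and + + + (22 + 20 = 42) plus the double crossovers (6).
RF(dw–f) = (42 + 6) / 800 = 48/800 = 0.0600 → 6.0 cM.

6.0 cM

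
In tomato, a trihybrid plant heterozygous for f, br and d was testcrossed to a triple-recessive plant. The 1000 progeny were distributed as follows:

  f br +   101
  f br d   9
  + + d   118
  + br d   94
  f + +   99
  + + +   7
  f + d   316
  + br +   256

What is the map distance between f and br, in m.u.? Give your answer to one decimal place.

The two most frequent reciprocal classes, + br + and f + d, are the parental types, so the F1 was + br + / f + d.
The two rarest classes, + + + and f br d, are the double crossovers. Comparing them with the parentals, only the br allele has switched, so br is the middle locus and the order is d – br – f.
Crossovers in the br–f interval produce the single-crossover classes f br + and + + d (101 + 118 = 219) plus the double crossovers (16).
RF(br–f) = (219 + 16) / 1000 = 235/1000 = 0.2350 → 23.5 m.u.

23.5 m.u.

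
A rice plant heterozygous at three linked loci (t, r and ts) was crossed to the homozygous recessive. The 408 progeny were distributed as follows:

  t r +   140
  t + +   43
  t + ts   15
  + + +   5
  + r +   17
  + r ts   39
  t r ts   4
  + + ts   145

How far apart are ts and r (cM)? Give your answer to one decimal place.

The two most frequent reciprocal classes, + + ts and t r +, are the parental types, so the F1 was + + ts / t r +.
The two rarest classes, + + + and t r ts, are the double crossovers. Comparing them with the parentals, only the ts allele has switched, so ts is the middle locus and the order is t – ts – r.
Crossovers in the ts–r interval produce the single-crossover classes + r ts and t + + (39 + 43 = 82) plus the double crossovers (9).
RF(ts–r) = (82 + 9) / 408 = 91/408 = 0.2230 → 22.3 cM.

22.3 cM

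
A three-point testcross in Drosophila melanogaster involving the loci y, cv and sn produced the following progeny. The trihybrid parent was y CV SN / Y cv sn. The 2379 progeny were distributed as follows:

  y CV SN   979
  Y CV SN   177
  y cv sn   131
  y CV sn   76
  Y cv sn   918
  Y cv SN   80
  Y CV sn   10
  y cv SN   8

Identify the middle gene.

The two rarest classes, y cv SN and Y CV sn, are the double crossovers. Comparing them with the parentals, only the cv allele has switched, so cv is the middle locus and the order is y – cv – sn.

cv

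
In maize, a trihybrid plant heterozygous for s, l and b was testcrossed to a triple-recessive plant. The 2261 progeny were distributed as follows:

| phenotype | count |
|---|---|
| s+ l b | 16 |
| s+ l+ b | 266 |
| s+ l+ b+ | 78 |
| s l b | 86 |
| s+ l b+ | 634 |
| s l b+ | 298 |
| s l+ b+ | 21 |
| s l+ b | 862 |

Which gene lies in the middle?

b

The two most frequent reciprocal classes, s+ l b+ and s l+ b, are the parental types, so the F1 was s+ l b+ / s l+ b.
The two rarest classes, s+ l b and s l+ b+, are the double crossovers. Comparing them with the parentals, only the b allele has switched, so b is the middle locus and the order is s – b – l.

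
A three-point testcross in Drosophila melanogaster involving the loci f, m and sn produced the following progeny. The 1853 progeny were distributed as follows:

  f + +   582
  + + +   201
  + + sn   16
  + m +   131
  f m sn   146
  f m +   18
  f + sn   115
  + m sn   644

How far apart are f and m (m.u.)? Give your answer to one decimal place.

The two most frequent reciprocal classes, f + + and + m sn, are the parental types, so the F1 was f + + / + m sn.
The two rarest classes, f m + and + + sn, are the double crossovers. Comparing them with the parentals, only the m allele has switched, so m is the middle locus and the order is f – m – sn.
Crossovers in the f–m interval produce the single-crossover classes + + + and f m sn (201 + 146 = 347) plus the double crossovers (34).
RF(f–m) = (347 + 34) / 1853 = 381/1853 = 0.2056 → 20.6 m.u.

20.6 m.u.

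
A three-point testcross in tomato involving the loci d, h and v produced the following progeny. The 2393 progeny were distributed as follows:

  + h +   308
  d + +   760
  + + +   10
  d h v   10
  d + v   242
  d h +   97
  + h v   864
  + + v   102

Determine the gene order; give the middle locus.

The two most frequent reciprocal classes, + h v and d + +, are the parental types, so the F1 was + h v / d + +.
The two rarest classes, d h v and + + +, are the double crossovers. Comparing them with the parentals, only the d allele has switched, so d is the middle locus and the order is v – d – h.

d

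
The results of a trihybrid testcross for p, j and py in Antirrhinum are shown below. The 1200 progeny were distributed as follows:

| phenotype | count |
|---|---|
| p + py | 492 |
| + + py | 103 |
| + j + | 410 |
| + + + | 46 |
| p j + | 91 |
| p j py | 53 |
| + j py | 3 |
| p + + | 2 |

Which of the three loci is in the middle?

py

The two most frequent reciprocal classes, + j + and p + py, are the parental types, so the F1 was + j + / p + py.
The two rarest classes, + j py and p + +, are the double crossovers. Comparing them with the parentals, only the py allele has switched, so py is the middle locus and the order is p – py – j.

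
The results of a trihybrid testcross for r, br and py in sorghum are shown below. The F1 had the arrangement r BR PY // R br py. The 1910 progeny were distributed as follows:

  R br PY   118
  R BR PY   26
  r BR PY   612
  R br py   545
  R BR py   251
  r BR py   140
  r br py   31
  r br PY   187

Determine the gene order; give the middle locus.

The two rarest classes, R BR PY and r br py, are the double crossovers. Comparing them with the parentals, only the r allele has switched, so r is the middle locus and the order is py – r – br.

r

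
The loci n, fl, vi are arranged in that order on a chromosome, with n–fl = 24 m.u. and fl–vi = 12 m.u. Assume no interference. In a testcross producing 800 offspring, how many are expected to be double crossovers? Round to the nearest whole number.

23

Map distances give recombination frequencies of 0.240 and 0.120 for the two intervals.
With no interference, expected double-crossover frequency = 0.240 × 0.120 = 0.02880.
Expected number = 0.02880 × 800 = 23.04 ≈ 23.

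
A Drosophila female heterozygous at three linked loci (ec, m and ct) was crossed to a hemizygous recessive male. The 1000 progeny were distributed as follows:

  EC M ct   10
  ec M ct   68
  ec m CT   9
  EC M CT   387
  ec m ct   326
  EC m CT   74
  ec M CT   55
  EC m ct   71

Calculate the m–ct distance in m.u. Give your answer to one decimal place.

The two most frequent reciprocal classes, EC M CT and ec m ct, are the parental types, so the F1 was EC M CT / ec m ct.
The two rarest classes, EC M ct and ec m CT, are the double crossovers. Comparing them with the parentals, only the ct allele has switched, so ct is the middle locus and the order is m – ct – ec.
Crossovers in the m–ct interval produce the single-crossover classes EC m CT and ec M ct (74 + 68 = 142) plus the double crossovers (19).
RF(m–ct) = (142 + 19) / 1000 = 161/1000 = 0.1610 → 16.1 m.u.

16.1 m.u.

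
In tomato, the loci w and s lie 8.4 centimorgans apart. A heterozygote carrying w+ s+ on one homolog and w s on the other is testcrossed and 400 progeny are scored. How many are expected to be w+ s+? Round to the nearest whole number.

183

A map distance of 8.4 centimorgans corresponds to a recombination frequency of 0.084.
The F1 is w+ s+ / w s, so w+ s+ is a parental gamete class with expected frequency (1 − r)/2 = 0.916/2 = 0.4580.
Expected number = 0.4580 × 400 = 183.20 ≈ 183.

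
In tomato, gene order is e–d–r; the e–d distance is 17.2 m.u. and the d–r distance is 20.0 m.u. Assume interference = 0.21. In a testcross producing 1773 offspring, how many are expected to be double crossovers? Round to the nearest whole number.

48

Map distances give recombination frequencies of 0.172 and 0.200 for the two intervals.
With interference 0.21 (so coincidence = 0.79), expected double-crossover frequency = 0.172 × 0.200 × 0.79 = 0.02718.
Expected number = 0.02718 × 1773 = 48.18 ≈ 48.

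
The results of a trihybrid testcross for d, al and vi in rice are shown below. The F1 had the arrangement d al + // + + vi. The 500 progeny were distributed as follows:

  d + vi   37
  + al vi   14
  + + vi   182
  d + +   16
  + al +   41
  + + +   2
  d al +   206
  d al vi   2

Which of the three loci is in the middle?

The two rarest classes, d al vi and + + +, are the double crossovers. Comparing them with the parentals, only the vi allele has switched, so vi is the middle locus and the order is d – vi – al.

vi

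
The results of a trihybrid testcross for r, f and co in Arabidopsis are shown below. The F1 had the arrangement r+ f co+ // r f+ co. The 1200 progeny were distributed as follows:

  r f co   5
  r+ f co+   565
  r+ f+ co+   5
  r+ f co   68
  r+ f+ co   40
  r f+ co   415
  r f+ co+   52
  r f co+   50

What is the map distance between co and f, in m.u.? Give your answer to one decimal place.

10.8 m.u.

The two rarest classes, r+ f+ co+ and r f co, are the double crossovers. Comparing them with the parentals, only the f allele has switched, so f is the middle locus and the order is co – f – r.
Crossovers in the co–f interval produce the single-crossover classes r+ f co and r f+ co+ (68 + 52 = 120) plus the double crossovers (10).
RF(co–f) = (120 + 10) / 1200 = 130/1200 = 0.1083 → 10.8 m.u.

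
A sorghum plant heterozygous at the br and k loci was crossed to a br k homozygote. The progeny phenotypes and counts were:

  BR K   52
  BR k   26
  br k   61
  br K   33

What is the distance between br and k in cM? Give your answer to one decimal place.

The two most frequent classes, BR K (52) and br k (61), are the parental types, so the F1 was BR K / br k.
The recombinant classes are BR k and br K: 26 + 33 = 59.
Recombination frequency = 59/172 = 0.3430 ≈ 34.3%, i.e. 34.3 cM.

34.3 cM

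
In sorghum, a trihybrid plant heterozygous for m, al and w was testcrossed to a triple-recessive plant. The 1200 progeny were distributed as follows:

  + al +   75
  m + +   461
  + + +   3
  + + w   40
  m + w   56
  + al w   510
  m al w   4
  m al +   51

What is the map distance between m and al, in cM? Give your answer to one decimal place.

The two most frequent reciprocal classes, + al w and m + +, are the parental types, so the F1 was + al w / m + +.
The two rarest classes, m al w and + + +, are the double crossovers. Comparing them with the parentals, only the m allele has switched, so m is the middle locus and the order is al – m – w.
Crossovers in the al–m interval produce the single-crossover classes + + w and m al + (40 + 51 = 91) plus the double crossovers (7).
RF(al–m) = (91 + 7) / 1200 = 98/1200 = 0.0817 → 8.2 cM.

8.2 cM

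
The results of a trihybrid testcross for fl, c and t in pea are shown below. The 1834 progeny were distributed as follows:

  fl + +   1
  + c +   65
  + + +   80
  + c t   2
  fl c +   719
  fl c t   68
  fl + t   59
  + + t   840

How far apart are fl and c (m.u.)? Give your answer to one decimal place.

The two most frequent reciprocal classes, fl c + and + + t, are the parental types, so the F1 was fl c + / + + t.
The two rarest classes, fl + + and + c t, are the double crossovers. Comparing them with the parentals, only the c allele has switched, so c is the middle locus and the order is fl – c – t.
Crossovers in the fl–c interval produce the single-crossover classes + c + and fl + t (65 + 59 = 124) plus the double crossovers (3).
RF(fl–c) = (124 + 3) / 1834 = 127/1834 = 0.0692 → 6.9 m.u.

6.9 m.u.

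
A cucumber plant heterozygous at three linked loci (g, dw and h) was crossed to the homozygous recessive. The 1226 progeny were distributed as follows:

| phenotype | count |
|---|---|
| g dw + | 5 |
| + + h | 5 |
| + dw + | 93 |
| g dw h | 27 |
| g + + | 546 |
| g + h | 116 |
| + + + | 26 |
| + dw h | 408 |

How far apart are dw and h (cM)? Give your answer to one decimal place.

17.9 cM

The two most frequent reciprocal classes, + dw h and g + +, are the parental types, so the F1 was + dw h / g + +.
The two rarest classes, + + h and g dw +, are the double crossovers. Comparing them with the parentals, only the dw allele has switched, so dw is the middle locus and the order is h – dw – g.
Crossovers in the h–dw interval produce the single-crossover classes + dw + and g + h (93 + 116 = 209) plus the double crossovers (10).
RF(h–dw) = (209 + 10) / 1226 = 219/1226 = 0.1786 → 17.9 cM.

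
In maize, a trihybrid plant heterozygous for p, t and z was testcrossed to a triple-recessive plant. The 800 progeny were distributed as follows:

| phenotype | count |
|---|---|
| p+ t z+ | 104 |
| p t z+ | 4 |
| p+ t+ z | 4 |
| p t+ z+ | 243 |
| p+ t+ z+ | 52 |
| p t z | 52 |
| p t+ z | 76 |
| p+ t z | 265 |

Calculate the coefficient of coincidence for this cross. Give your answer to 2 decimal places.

The two most frequent reciprocal classes, p+ t z and p t+ z+, are the parental types, so the F1 was p+ t z / p t+ z+.
The two rarest classes, p+ t+ z and p t z+, are the double crossovers. Comparing them with the parentals, only the t allele has switched, so t is the middle locus and the order is z – t – p.
z–t: (180 + 8)/800 = 0.2350; t–p: (104 + 8)/800 = 0.1400.
Expected DCO frequency = 0.2350 × 0.1400 ≈ 0.03290; observed = 8/800 ≈ 0.01000.
Coefficient of coincidence = 0.01000/0.03290 ≈ 0.30.

0.30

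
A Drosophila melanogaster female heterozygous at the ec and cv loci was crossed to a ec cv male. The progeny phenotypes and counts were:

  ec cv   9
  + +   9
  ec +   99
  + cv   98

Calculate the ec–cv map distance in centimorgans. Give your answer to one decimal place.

The two most frequent classes, + cv (98) and ec + (99), are the parental types, so the F1 was + cv / ec +.
The recombinant classes are + + and ec cv: 9 + 9 = 18.
Recombination frequency = 18/215 = 0.0837 ≈ 8.4%, i.e. 8.4 centimorgans.

8.4 centimorgans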